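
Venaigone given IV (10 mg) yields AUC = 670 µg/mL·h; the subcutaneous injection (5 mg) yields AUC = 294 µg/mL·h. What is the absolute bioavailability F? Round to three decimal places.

F = 0.878

F = (AUC_ev / D_ev) / (AUC_iv / D_iv)
  = (294/5) / (670/10)
  = 58.8 / 67 = 0.8776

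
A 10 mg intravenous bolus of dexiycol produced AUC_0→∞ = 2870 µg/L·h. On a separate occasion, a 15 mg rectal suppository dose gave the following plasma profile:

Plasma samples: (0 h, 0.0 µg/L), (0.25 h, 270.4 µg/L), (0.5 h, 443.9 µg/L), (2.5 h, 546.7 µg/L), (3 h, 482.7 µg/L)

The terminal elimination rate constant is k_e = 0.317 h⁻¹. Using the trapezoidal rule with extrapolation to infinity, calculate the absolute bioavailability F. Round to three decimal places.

F = 0.672

Trapezoidal AUC_0→3 (rectal suppository):
  [0→0.25]: (0.0+270.4)/2 × 0.25 = 33.8
  [0.25→0.5]: (270.4+443.9)/2 × 0.25 = 89.2875
  [0.5→2.5]: (443.9+546.7)/2 × 2 = 990.6
  [2.5→3]: (546.7+482.7)/2 × 0.5 = 257.35
  Sum = 1371.0375 µg/L·h
Tail: C_last/k_e = 482.7/0.317 = 1522.713
AUC_0→∞ (rectal suppository) = 1371.0375 + 1522.713 = 2893.7505 µg/L·h
F = (AUC_ev/D_ev)/(AUC_iv/D_iv) = (2893.7505/15)/(2870/10) = 192.9167/287 = 0.6722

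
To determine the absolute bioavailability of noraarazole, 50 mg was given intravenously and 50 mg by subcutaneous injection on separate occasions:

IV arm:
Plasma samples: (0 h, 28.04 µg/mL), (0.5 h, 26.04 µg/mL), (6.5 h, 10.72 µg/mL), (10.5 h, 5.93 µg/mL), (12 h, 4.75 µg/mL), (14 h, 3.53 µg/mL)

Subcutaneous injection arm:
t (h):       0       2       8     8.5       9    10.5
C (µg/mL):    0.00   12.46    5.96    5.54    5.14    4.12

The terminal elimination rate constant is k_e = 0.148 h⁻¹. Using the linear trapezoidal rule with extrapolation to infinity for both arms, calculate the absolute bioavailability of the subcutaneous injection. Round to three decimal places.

F = 0.548

Trapezoidal AUC_0→14 (IV):
  [0→0.5]: (28.04+26.04)/2 × 0.5 = 13.52
  [0.5→6.5]: (26.04+10.72)/2 × 6 = 110.28
  [6.5→10.5]: (10.72+5.93)/2 × 4 = 33.3
  [10.5→12]: (5.93+4.75)/2 × 1.5 = 8.01
  [12→14]: (4.75+3.53)/2 × 2 = 8.28
  Sum = 173.39 µg/mL·h
IV tail: 3.53/0.148 = 23.851; AUC_iv,0→∞ = 173.39 + 23.851 = 197.241 µg/mL·h
Trapezoidal AUC_0→10.5 (subcutaneous injection):
  [0→2]: (0.00+12.46)/2 × 2 = 12.46
  [2→8]: (12.46+5.96)/2 × 6 = 55.26
  [8→8.5]: (5.96+5.54)/2 × 0.5 = 2.875
  [8.5→9]: (5.54+5.14)/2 × 0.5 = 2.67
  [9→10.5]: (5.14+4.12)/2 × 1.5 = 6.945
  Sum = 80.21 µg/mL·h
subcutaneous injection tail: 4.12/0.148 = 27.838; AUC_ev,0→∞ = 80.21 + 27.838 = 108.048 µg/mL·h
F = (AUC_ev/D_ev)/(AUC_iv/D_iv) = (108.048/50)/(197.241/50) = 2.16096/3.94482 = 0.5478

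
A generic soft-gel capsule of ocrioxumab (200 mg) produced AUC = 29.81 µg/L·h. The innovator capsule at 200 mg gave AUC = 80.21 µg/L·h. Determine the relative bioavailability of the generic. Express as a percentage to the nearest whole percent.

F_rel = 37%

F_rel = (AUC_test/D_test) / (AUC_ref/D_ref)
      = (29.81/200) / (80.21/200)
      = 0.14905 / 0.40105 = 0.3716 = 37.16%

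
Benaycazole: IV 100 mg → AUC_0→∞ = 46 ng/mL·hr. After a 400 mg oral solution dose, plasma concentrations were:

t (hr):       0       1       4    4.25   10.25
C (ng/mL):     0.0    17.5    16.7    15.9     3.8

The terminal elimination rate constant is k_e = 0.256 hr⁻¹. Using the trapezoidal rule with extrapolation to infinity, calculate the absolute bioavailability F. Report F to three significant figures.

F = 0.750

Trapezoidal AUC_0→10.25 (oral solution):
  [0→1]: (0.0+17.5)/2 × 1 = 8.75
  [1→4]: (17.5+16.7)/2 × 3 = 51.3
  [4→4.25]: (16.7+15.9)/2 × 0.25 = 4.075
  [4.25→10.25]: (15.9+3.8)/2 × 6 = 59.1
  Sum = 123.225 ng/mL·hr
Tail: C_last/k_e = 3.8/0.256 = 14.844
AUC_0→∞ (oral solution) = 123.225 + 14.844 = 138.069 ng/mL·hr
F = (AUC_ev/D_ev)/(AUC_iv/D_iv) = (138.069/400)/(46/100) = 0.3451725/0.46 = 0.7504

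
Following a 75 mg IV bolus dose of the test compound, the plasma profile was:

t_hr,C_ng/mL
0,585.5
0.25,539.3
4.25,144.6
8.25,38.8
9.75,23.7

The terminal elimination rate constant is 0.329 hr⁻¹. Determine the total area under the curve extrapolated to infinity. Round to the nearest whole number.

AUC = 1994 ng/mL·hr

Trapezoidal AUC_0→9.75:
  [0→0.25]: (585.5+539.3)/2 × 0.25 = 140.6
  [0.25→4.25]: (539.3+144.6)/2 × 4 = 1367.8
  [4.25→8.25]: (144.6+38.8)/2 × 4 = 366.8
  [8.25→9.75]: (38.8+23.7)/2 × 1.5 = 46.875
  Sum = 1922.075 ng/mL·hr
Extrapolated tail: C_last / k_e = 23.7 / 0.329 = 72.036
AUC_0→∞ = 1922.075 + 72.036 = 1994.111 ng/mL·hr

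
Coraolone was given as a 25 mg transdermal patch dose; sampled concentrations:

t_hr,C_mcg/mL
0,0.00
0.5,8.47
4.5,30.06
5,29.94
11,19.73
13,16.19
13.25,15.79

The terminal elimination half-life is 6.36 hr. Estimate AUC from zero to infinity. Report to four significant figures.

Trapezoidal AUC_0→13.25:
  [0→0.5]: (0.00+8.47)/2 × 0.5 = 2.1175
  [0.5→4.5]: (8.47+30.06)/2 × 4 = 77.06
  [4.5→5]: (30.06+29.94)/2 × 0.5 = 15.0
  [5→11]: (29.94+19.73)/2 × 6 = 149.01
  [11→13]: (19.73+16.19)/2 × 2 = 35.92
  [13→13.25]: (16.19+15.79)/2 × 0.25 = 3.9975
  Sum = 283.105 mcg/mL·hr
k_e = ln2 / t½ = 0.693147 / 6.36 = 0.1090 hr^-1
Extrapolated tail: C_last / k_e = 15.79 / 0.109 = 144.862
AUC_0→∞ = 283.105 + 144.862 = 427.967 mcg/mL·hr

AUC = 428.0 mcg/mL·hr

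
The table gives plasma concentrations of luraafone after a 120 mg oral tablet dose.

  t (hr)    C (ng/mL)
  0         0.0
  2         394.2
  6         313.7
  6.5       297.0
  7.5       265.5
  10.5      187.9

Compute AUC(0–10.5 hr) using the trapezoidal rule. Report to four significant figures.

AUC = 2924 ng/mL·hr

Trapezoidal AUC_0→10.5:
  [0→2]: (0.0+394.2)/2 × 2 = 394.2
  [2→6]: (394.2+313.7)/2 × 4 = 1415.8
  [6→6.5]: (313.7+297.0)/2 × 0.5 = 152.675
  [6.5→7.5]: (297.0+265.5)/2 × 1 = 281.25
  [7.5→10.5]: (265.5+187.9)/2 × 3 = 680.1
  Sum = 2924.025 ng/mL·hr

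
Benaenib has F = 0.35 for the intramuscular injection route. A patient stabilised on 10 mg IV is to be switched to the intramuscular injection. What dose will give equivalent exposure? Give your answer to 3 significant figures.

For equal systemic exposure: F × D_ev = D_iv
D_ev = D_iv / F = 10 / 0.35 = 28.5714 mg

D_intramuscular = 28.6 mg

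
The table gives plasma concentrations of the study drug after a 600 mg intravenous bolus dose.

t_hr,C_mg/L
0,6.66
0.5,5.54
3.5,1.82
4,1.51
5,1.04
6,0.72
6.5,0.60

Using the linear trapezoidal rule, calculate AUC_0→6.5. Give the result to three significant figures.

Trapezoidal AUC_0→6.5:
  [0→0.5]: (6.66+5.54)/2 × 0.5 = 3.05
  [0.5→3.5]: (5.54+1.82)/2 × 3 = 11.04
  [3.5→4]: (1.82+1.51)/2 × 0.5 = 0.8325
  [4→5]: (1.51+1.04)/2 × 1 = 1.275
  [5→6]: (1.04+0.72)/2 × 1 = 0.88
  [6→6.5]: (0.72+0.60)/2 × 0.5 = 0.33
  Sum = 17.4075 mg/L·hr

AUC = 17.4 mg/L·hr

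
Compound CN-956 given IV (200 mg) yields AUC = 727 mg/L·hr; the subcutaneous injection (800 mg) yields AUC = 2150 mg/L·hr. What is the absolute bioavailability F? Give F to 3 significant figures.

F = 0.739

F = (AUC_ev / D_ev) / (AUC_iv / D_iv)
  = (2150/800) / (727/200)
  = 2.6875 / 3.635 = 0.7393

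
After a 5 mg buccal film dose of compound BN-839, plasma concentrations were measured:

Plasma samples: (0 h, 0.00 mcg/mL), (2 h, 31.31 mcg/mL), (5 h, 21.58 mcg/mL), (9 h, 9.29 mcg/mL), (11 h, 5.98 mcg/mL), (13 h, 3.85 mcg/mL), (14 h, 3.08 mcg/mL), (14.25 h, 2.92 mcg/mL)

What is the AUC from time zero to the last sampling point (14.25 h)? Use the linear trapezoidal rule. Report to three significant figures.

Trapezoidal AUC_0→14.25:
  [0→2]: (0.00+31.31)/2 × 2 = 31.31
  [2→5]: (31.31+21.58)/2 × 3 = 79.335
  [5→9]: (21.58+9.29)/2 × 4 = 61.74
  [9→11]: (9.29+5.98)/2 × 2 = 15.27
  [11→13]: (5.98+3.85)/2 × 2 = 9.83
  [13→14]: (3.85+3.08)/2 × 1 = 3.465
  [14→14.25]: (3.08+2.92)/2 × 0.25 = 0.75
  Sum = 201.7 mcg/mL·h

AUC = 202 mcg/mL·h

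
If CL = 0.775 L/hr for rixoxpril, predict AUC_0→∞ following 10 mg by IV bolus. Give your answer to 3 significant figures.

AUC = 12.9 mg/L·hr

AUC_0→∞ = Dose_iv / CL
        = 10 / 0.775 = 12.9032 mg/L·hr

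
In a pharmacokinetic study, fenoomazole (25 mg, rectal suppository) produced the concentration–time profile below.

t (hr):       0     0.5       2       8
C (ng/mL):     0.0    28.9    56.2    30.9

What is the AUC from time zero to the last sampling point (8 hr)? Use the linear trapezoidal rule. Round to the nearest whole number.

Trapezoidal AUC_0→8:
  [0→0.5]: (0.0+28.9)/2 × 0.5 = 7.225
  [0.5→2]: (28.9+56.2)/2 × 1.5 = 63.825
  [2→8]: (56.2+30.9)/2 × 6 = 261.3
  Sum = 332.35 ng/mL·hr

AUC = 332 ng/mL·hr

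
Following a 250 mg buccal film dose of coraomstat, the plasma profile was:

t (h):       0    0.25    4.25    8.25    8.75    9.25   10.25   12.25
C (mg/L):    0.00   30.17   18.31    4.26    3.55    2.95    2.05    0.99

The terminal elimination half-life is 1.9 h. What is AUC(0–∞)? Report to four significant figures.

AUC = 157.7 mg/L·h

Trapezoidal AUC_0→12.25:
  [0→0.25]: (0.00+30.17)/2 × 0.25 = 3.77125
  [0.25→4.25]: (30.17+18.31)/2 × 4 = 96.96
  [4.25→8.25]: (18.31+4.26)/2 × 4 = 45.14
  [8.25→8.75]: (4.26+3.55)/2 × 0.5 = 1.9525
  [8.75→9.25]: (3.55+2.95)/2 × 0.5 = 1.625
  [9.25→10.25]: (2.95+2.05)/2 × 1 = 2.5
  [10.25→12.25]: (2.05+0.99)/2 × 2 = 3.04
  Sum = 154.98875 mg/L·h
k_e = ln2 / t½ = 0.693147 / 1.9 = 0.3648 h^-1
Extrapolated tail: C_last / k_e = 0.99 / 0.3648 = 2.714
AUC_0→∞ = 154.98875 + 2.714 = 157.70275 mg/L·h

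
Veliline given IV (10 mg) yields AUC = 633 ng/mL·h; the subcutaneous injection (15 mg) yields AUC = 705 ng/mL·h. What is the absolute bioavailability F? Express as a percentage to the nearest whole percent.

F = 74%

F = (AUC_ev / D_ev) / (AUC_iv / D_iv)
  = (705/15) / (633/10)
  = 47 / 63.3 = 0.7425
  = 74.25%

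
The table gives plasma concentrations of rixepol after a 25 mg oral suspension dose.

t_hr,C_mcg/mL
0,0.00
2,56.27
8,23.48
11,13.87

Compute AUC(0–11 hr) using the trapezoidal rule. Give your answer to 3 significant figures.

AUC = 352 mcg/mL·hr

Trapezoidal AUC_0→11:
  [0→2]: (0.00+56.27)/2 × 2 = 56.27
  [2→8]: (56.27+23.48)/2 × 6 = 239.25
  [8→11]: (23.48+13.87)/2 × 3 = 56.025
  Sum = 351.545 mcg/mL·hr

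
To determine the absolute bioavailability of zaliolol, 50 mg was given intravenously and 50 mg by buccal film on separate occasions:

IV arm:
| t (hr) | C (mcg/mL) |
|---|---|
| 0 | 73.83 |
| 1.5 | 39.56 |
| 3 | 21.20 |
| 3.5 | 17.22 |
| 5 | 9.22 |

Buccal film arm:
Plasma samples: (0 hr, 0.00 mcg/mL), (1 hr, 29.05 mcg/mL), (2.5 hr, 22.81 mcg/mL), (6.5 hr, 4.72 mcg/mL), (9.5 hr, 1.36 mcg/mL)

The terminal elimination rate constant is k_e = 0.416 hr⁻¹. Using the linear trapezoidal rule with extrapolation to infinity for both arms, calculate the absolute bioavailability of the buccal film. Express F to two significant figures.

Trapezoidal AUC_0→5 (IV):
  [0→1.5]: (73.83+39.56)/2 × 1.5 = 85.0425
  [1.5→3]: (39.56+21.20)/2 × 1.5 = 45.57
  [3→3.5]: (21.20+17.22)/2 × 0.5 = 9.605
  [3.5→5]: (17.22+9.22)/2 × 1.5 = 19.83
  Sum = 160.0475 mcg/mL·hr
IV tail: 9.22/0.416 = 22.163; AUC_iv,0→∞ = 160.0475 + 22.163 = 182.2105 mcg/mL·hr
Trapezoidal AUC_0→9.5 (buccal film):
  [0→1]: (0.00+29.05)/2 × 1 = 14.525
  [1→2.5]: (29.05+22.81)/2 × 1.5 = 38.895
  [2.5→6.5]: (22.81+4.72)/2 × 4 = 55.06
  [6.5→9.5]: (4.72+1.36)/2 × 3 = 9.12
  Sum = 117.6 mcg/mL·hr
buccal film tail: 1.36/0.416 = 3.269; AUC_ev,0→∞ = 117.6 + 3.269 = 120.869 mcg/mL·hr
F = (AUC_ev/D_ev)/(AUC_iv/D_iv) = (120.869/50)/(182.2105/50) = 2.41738/3.64421 = 0.6633

F = 0.66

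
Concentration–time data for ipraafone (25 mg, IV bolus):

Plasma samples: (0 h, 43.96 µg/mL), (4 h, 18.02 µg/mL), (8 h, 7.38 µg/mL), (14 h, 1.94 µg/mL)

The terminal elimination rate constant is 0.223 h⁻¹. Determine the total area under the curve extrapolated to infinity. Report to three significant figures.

AUC = 211 µg/mL·h

Trapezoidal AUC_0→14:
  [0→4]: (43.96+18.02)/2 × 4 = 123.96
  [4→8]: (18.02+7.38)/2 × 4 = 50.8
  [8→14]: (7.38+1.94)/2 × 6 = 27.96
  Sum = 202.72 µg/mL·h
Extrapolated tail: C_last / k_e = 1.94 / 0.223 = 8.700
AUC_0→∞ = 202.72 + 8.700 = 211.42 µg/mL·h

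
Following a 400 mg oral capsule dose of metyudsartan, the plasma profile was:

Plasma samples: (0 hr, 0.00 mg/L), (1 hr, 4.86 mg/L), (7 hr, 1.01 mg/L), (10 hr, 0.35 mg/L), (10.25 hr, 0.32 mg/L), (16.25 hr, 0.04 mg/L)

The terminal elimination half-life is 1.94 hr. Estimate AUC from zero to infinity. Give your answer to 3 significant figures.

AUC = 23.4 mg/L·hr

Trapezoidal AUC_0→16.25:
  [0→1]: (0.00+4.86)/2 × 1 = 2.43
  [1→7]: (4.86+1.01)/2 × 6 = 17.61
  [7→10]: (1.01+0.35)/2 × 3 = 2.04
  [10→10.25]: (0.35+0.32)/2 × 0.25 = 0.08375
  [10.25→16.25]: (0.32+0.04)/2 × 6 = 1.08
  Sum = 23.24375 mg/L·hr
k_e = ln2 / t½ = 0.693147 / 1.94 = 0.3573 hr^-1
Extrapolated tail: C_last / k_e = 0.04 / 0.3573 = 0.112
AUC_0→∞ = 23.24375 + 0.112 = 23.35575 mg/L·hr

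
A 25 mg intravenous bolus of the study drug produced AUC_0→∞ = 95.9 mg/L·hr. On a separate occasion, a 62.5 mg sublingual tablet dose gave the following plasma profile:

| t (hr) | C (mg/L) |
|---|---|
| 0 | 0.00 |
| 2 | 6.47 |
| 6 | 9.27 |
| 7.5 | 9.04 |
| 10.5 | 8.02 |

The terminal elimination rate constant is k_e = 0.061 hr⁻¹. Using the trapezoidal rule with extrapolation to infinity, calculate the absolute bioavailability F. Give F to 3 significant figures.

F = 0.871

Trapezoidal AUC_0→10.5 (sublingual tablet):
  [0→2]: (0.00+6.47)/2 × 2 = 6.47
  [2→6]: (6.47+9.27)/2 × 4 = 31.48
  [6→7.5]: (9.27+9.04)/2 × 1.5 = 13.7325
  [7.5→10.5]: (9.04+8.02)/2 × 3 = 25.59
  Sum = 77.2725 mg/L·hr
Tail: C_last/k_e = 8.02/0.061 = 131.475
AUC_0→∞ (sublingual tablet) = 77.2725 + 131.475 = 208.7475 mg/L·hr
F = (AUC_ev/D_ev)/(AUC_iv/D_iv) = (208.7475/62.5)/(95.9/25) = 3.33996/3.836 = 0.8707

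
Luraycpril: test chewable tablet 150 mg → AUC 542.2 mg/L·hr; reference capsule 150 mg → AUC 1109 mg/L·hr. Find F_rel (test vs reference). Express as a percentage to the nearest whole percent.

F_rel = (AUC_test/D_test) / (AUC_ref/D_ref)
      = (542.2/150) / (1109/150)
      = 3.61467 / 7.39333 = 0.4889 = 48.89%

F_rel = 49%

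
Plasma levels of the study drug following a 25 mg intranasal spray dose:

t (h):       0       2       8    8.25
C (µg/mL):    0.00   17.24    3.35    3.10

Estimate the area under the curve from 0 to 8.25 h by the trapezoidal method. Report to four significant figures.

AUC = 79.82 µg/mL·h

Trapezoidal AUC_0→8.25:
  [0→2]: (0.00+17.24)/2 × 2 = 17.24
  [2→8]: (17.24+3.35)/2 × 6 = 61.77
  [8→8.25]: (3.35+3.10)/2 × 0.25 = 0.80625
  Sum = 79.81625 µg/mL·h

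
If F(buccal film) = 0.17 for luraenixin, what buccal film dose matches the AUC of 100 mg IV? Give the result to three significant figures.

D_buccal = 588 mg

For equal systemic exposure: F × D_ev = D_iv
D_ev = D_iv / F = 100 / 0.17 = 588.235 mg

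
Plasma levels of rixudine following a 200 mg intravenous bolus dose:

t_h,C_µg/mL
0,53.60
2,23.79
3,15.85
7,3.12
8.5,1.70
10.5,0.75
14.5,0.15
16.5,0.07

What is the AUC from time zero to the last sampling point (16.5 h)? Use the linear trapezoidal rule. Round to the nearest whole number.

Trapezoidal AUC_0→16.5:
  [0→2]: (53.60+23.79)/2 × 2 = 77.39
  [2→3]: (23.79+15.85)/2 × 1 = 19.82
  [3→7]: (15.85+3.12)/2 × 4 = 37.94
  [7→8.5]: (3.12+1.70)/2 × 1.5 = 3.615
  [8.5→10.5]: (1.70+0.75)/2 × 2 = 2.45
  [10.5→14.5]: (0.75+0.15)/2 × 4 = 1.8
  [14.5→16.5]: (0.15+0.07)/2 × 2 = 0.22
  Sum = 143.235 µg/mL·h

AUC = 143 µg/mL·h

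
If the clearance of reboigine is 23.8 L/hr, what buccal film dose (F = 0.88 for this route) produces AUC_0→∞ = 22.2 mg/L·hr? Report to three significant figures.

Dose = 600 mg

Dose = CL × AUC_0→∞ / F
     = 23.8 × 22.2 / 0.88 = 600.409 mg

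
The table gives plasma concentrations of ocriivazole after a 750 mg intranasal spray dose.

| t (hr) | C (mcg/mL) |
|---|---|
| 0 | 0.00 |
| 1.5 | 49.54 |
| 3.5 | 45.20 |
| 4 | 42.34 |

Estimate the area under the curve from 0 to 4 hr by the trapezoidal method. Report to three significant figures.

AUC = 154 mcg/mL·hr

Trapezoidal AUC_0→4:
  [0→1.5]: (0.00+49.54)/2 × 1.5 = 37.155
  [1.5→3.5]: (49.54+45.20)/2 × 2 = 94.74
  [3.5→4]: (45.20+42.34)/2 × 0.5 = 21.885
  Sum = 153.78 mcg/mL·hr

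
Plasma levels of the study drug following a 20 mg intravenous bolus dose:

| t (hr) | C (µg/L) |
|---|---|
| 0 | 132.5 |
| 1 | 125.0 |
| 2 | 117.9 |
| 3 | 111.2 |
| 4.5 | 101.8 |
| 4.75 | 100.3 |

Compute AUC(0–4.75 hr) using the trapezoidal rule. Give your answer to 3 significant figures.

AUC = 550 µg/L·hr

Trapezoidal AUC_0→4.75:
  [0→1]: (132.5+125.0)/2 × 1 = 128.75
  [1→2]: (125.0+117.9)/2 × 1 = 121.45
  [2→3]: (117.9+111.2)/2 × 1 = 114.55
  [3→4.5]: (111.2+101.8)/2 × 1.5 = 159.75
  [4.5→4.75]: (101.8+100.3)/2 × 0.25 = 25.2625
  Sum = 549.7625 µg/L·hr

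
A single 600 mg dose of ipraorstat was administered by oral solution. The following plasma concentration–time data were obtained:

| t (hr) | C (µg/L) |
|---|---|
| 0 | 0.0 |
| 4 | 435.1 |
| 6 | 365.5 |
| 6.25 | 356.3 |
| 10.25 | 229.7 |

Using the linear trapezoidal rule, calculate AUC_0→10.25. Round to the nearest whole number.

Trapezoidal AUC_0→10.25:
  [0→4]: (0.0+435.1)/2 × 4 = 870.2
  [4→6]: (435.1+365.5)/2 × 2 = 800.6
  [6→6.25]: (365.5+356.3)/2 × 0.25 = 90.225
  [6.25→10.25]: (356.3+229.7)/2 × 4 = 1172.0
  Sum = 2933.025 µg/L·hr

AUC = 2933 µg/L·hr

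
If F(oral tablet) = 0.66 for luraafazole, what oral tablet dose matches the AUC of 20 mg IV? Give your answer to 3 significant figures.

For equal systemic exposure: F × D_ev = D_iv
D_ev = D_iv / F = 20 / 0.66 = 30.303 mg

D_oral = 30.3 mg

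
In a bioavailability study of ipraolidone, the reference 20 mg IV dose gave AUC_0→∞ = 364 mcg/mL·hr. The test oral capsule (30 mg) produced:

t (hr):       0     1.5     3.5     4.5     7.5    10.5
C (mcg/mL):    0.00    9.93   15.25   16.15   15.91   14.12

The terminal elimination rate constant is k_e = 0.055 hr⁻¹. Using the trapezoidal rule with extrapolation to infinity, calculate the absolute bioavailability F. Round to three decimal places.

Trapezoidal AUC_0→10.5 (oral capsule):
  [0→1.5]: (0.00+9.93)/2 × 1.5 = 7.4475
  [1.5→3.5]: (9.93+15.25)/2 × 2 = 25.18
  [3.5→4.5]: (15.25+16.15)/2 × 1 = 15.7
  [4.5→7.5]: (16.15+15.91)/2 × 3 = 48.09
  [7.5→10.5]: (15.91+14.12)/2 × 3 = 45.045
  Sum = 141.4625 mcg/mL·hr
Tail: C_last/k_e = 14.12/0.055 = 256.727
AUC_0→∞ (oral capsule) = 141.4625 + 256.727 = 398.1895 mcg/mL·hr
F = (AUC_ev/D_ev)/(AUC_iv/D_iv) = (398.1895/30)/(364/20) = 13.273/18.2 = 0.7293

F = 0.729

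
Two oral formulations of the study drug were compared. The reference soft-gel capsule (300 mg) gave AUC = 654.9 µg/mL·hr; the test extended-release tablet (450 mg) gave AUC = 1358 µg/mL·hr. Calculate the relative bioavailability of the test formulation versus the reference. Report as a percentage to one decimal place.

F_rel = 138.2%

F_rel = (AUC_test/D_test) / (AUC_ref/D_ref)
      = (1358/450) / (654.9/300)
      = 3.01778 / 2.183 = 1.3824 = 138.24%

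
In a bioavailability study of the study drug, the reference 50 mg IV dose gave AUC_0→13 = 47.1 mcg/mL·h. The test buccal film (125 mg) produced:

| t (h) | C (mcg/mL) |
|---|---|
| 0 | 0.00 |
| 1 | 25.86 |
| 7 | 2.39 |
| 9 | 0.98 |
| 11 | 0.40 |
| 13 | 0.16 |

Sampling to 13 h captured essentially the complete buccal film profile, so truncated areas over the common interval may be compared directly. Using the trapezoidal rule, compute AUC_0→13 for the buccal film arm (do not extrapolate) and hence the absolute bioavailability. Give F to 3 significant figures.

Trapezoidal AUC_0→13 (buccal film):
  [0→1]: (0.00+25.86)/2 × 1 = 12.93
  [1→7]: (25.86+2.39)/2 × 6 = 84.75
  [7→9]: (2.39+0.98)/2 × 2 = 3.37
  [9→11]: (0.98+0.40)/2 × 2 = 1.38
  [11→13]: (0.40+0.16)/2 × 2 = 0.56
  Sum = 102.99 mcg/mL·h
F = (AUC_ev/D_ev)/(AUC_iv/D_iv) = (102.99/125)/(47.1/50) = 0.82392/0.942 = 0.8746

F = 0.875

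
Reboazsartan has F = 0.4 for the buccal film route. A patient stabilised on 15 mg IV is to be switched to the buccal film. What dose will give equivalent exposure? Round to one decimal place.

For equal systemic exposure: F × D_ev = D_iv
D_ev = D_iv / F = 15 / 0.4 = 37.5 mg

D_buccal = 37.5 mg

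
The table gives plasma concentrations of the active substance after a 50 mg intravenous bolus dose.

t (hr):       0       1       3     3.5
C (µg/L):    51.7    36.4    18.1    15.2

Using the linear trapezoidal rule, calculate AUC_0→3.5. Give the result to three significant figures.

Trapezoidal AUC_0→3.5:
  [0→1]: (51.7+36.4)/2 × 1 = 44.05
  [1→3]: (36.4+18.1)/2 × 2 = 54.5
  [3→3.5]: (18.1+15.2)/2 × 0.5 = 8.325
  Sum = 106.875 µg/L·hr

AUC = 107 µg/L·hr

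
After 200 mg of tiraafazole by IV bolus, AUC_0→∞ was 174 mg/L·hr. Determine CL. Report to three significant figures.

CL = Dose_iv / AUC_0→∞
   = 200 / 174 = 1.14943 L/hr

CL = 1.15 L/hr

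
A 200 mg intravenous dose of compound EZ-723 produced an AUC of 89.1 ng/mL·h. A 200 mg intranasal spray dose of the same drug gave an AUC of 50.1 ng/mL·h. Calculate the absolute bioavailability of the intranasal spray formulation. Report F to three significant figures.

F = (AUC_ev / D_ev) / (AUC_iv / D_iv)
  = (50.1/200) / (89.1/200)
  = 0.2505 / 0.4455 = 0.5623

F = 0.562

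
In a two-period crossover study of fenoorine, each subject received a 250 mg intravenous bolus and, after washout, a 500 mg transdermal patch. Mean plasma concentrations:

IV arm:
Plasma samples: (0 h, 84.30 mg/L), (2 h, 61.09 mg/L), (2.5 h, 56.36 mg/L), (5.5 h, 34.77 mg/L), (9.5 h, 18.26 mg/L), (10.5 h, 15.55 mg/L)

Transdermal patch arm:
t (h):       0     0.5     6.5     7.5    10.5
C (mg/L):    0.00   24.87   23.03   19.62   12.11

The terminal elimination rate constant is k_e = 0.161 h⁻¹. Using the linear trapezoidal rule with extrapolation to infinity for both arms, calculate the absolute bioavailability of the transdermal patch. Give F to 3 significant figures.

Trapezoidal AUC_0→10.5 (IV):
  [0→2]: (84.30+61.09)/2 × 2 = 145.39
  [2→2.5]: (61.09+56.36)/2 × 0.5 = 29.3625
  [2.5→5.5]: (56.36+34.77)/2 × 3 = 136.695
  [5.5→9.5]: (34.77+18.26)/2 × 4 = 106.06
  [9.5→10.5]: (18.26+15.55)/2 × 1 = 16.905
  Sum = 434.4125 mg/L·h
IV tail: 15.55/0.161 = 96.584; AUC_iv,0→∞ = 434.4125 + 96.584 = 530.9965 mg/L·h
Trapezoidal AUC_0→10.5 (transdermal patch):
  [0→0.5]: (0.00+24.87)/2 × 0.5 = 6.2175
  [0.5→6.5]: (24.87+23.03)/2 × 6 = 143.7
  [6.5→7.5]: (23.03+19.62)/2 × 1 = 21.325
  [7.5→10.5]: (19.62+12.11)/2 × 3 = 47.595
  Sum = 218.8375 mg/L·h
transdermal patch tail: 12.11/0.161 = 75.217; AUC_ev,0→∞ = 218.8375 + 75.217 = 294.0545 mg/L·h
F = (AUC_ev/D_ev)/(AUC_iv/D_iv) = (294.0545/500)/(530.9965/250) = 0.588109/2.123986 = 0.2769

F = 0.277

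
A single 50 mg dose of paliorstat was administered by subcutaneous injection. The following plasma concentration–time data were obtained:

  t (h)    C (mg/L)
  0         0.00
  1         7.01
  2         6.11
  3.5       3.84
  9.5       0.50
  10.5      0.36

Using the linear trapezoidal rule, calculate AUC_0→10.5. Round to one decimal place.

AUC = 31.0 mg/L·h

Trapezoidal AUC_0→10.5:
  [0→1]: (0.00+7.01)/2 × 1 = 3.505
  [1→2]: (7.01+6.11)/2 × 1 = 6.56
  [2→3.5]: (6.11+3.84)/2 × 1.5 = 7.4625
  [3.5→9.5]: (3.84+0.50)/2 × 6 = 13.02
  [9.5→10.5]: (0.50+0.36)/2 × 1 = 0.43
  Sum = 30.9775 mg/L·h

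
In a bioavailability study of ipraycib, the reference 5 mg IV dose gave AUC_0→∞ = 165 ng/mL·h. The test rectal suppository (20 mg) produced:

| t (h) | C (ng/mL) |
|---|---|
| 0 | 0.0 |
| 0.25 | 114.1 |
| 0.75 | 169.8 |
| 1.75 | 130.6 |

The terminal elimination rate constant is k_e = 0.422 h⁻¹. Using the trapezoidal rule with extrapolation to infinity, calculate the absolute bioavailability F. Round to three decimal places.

F = 0.826

Trapezoidal AUC_0→1.75 (rectal suppository):
  [0→0.25]: (0.0+114.1)/2 × 0.25 = 14.2625
  [0.25→0.75]: (114.1+169.8)/2 × 0.5 = 70.975
  [0.75→1.75]: (169.8+130.6)/2 × 1 = 150.2
  Sum = 235.4375 ng/mL·h
Tail: C_last/k_e = 130.6/0.422 = 309.479
AUC_0→∞ (rectal suppository) = 235.4375 + 309.479 = 544.9165 ng/mL·h
F = (AUC_ev/D_ev)/(AUC_iv/D_iv) = (544.9165/20)/(165/5) = 27.245825/33 = 0.8256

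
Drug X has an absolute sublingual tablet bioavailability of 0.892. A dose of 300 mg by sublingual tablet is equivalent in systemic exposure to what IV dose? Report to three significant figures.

Systemic exposure from an extravascular dose = F × D_ev, so the equivalent IV dose is F × D_ev.
D_iv = F × D_ev = 0.892 × 300 = 267.6 mg

D_iv = 268 mg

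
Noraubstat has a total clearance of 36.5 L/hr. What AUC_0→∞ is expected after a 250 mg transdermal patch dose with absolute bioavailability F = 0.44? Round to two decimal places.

AUC_0→∞ = F × Dose / CL
        = 0.44 × 250 / 36.5 = 3.0137 mg/L·hr

AUC = 3.01 mg/L·hr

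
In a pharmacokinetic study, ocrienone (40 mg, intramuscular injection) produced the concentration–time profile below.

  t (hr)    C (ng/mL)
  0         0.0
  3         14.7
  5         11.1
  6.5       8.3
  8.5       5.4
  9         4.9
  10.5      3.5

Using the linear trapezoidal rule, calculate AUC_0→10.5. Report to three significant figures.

AUC = 85.0 ng/mL·hr

Trapezoidal AUC_0→10.5:
  [0→3]: (0.0+14.7)/2 × 3 = 22.05
  [3→5]: (14.7+11.1)/2 × 2 = 25.8
  [5→6.5]: (11.1+8.3)/2 × 1.5 = 14.55
  [6.5→8.5]: (8.3+5.4)/2 × 2 = 13.7
  [8.5→9]: (5.4+4.9)/2 × 0.5 = 2.575
  [9→10.5]: (4.9+3.5)/2 × 1.5 = 6.3
  Sum = 84.975 ng/mL·hr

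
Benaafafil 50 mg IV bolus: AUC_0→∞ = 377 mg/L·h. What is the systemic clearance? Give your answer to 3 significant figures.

CL = Dose_iv / AUC_0→∞
   = 50 / 377 = 0.132626 L/h

CL = 0.133 L/h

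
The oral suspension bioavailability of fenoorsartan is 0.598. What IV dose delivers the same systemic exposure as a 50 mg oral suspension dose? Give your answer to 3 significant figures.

D_iv = 29.9 mg

Systemic exposure from an extravascular dose = F × D_ev, so the equivalent IV dose is F × D_ev.
D_iv = F × D_ev = 0.598 × 50 = 29.9 mg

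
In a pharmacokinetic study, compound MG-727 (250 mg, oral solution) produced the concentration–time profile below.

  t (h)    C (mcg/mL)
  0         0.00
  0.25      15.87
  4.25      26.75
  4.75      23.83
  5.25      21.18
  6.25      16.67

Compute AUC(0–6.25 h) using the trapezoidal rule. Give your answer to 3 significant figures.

Trapezoidal AUC_0→6.25:
  [0→0.25]: (0.00+15.87)/2 × 0.25 = 1.98375
  [0.25→4.25]: (15.87+26.75)/2 × 4 = 85.24
  [4.25→4.75]: (26.75+23.83)/2 × 0.5 = 12.645
  [4.75→5.25]: (23.83+21.18)/2 × 0.5 = 11.2525
  [5.25→6.25]: (21.18+16.67)/2 × 1 = 18.925
  Sum = 130.04625 mcg/mL·h

AUC = 130 mcg/mL·h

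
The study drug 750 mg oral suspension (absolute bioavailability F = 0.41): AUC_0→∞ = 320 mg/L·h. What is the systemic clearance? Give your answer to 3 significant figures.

CL = F × Dose / AUC_0→∞
   = 0.41 × 750 / 320 = 0.9609375 L/h

CL = 0.961 L/h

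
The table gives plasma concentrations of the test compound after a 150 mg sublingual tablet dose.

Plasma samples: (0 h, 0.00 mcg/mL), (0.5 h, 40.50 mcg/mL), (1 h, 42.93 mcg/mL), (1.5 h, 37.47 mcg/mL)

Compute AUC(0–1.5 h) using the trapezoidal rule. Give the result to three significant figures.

Trapezoidal AUC_0→1.5:
  [0→0.5]: (0.00+40.50)/2 × 0.5 = 10.125
  [0.5→1]: (40.50+42.93)/2 × 0.5 = 20.8575
  [1→1.5]: (42.93+37.47)/2 × 0.5 = 20.1
  Sum = 51.0825 mcg/mL·h

AUC = 51.1 mcg/mL·h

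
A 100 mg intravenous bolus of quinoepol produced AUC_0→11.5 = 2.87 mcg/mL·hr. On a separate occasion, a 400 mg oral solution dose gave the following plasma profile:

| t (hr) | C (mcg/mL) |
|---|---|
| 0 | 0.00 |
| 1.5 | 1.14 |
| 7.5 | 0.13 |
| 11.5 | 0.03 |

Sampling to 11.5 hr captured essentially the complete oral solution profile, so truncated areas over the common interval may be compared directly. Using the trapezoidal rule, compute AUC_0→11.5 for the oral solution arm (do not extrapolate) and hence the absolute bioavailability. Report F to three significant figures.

F = 0.434

Trapezoidal AUC_0→11.5 (oral solution):
  [0→1.5]: (0.00+1.14)/2 × 1.5 = 0.855
  [1.5→7.5]: (1.14+0.13)/2 × 6 = 3.81
  [7.5→11.5]: (0.13+0.03)/2 × 4 = 0.32
  Sum = 4.985 mcg/mL·hr
F = (AUC_ev/D_ev)/(AUC_iv/D_iv) = (4.985/400)/(2.87/100) = 0.0124625/0.0287 = 0.4342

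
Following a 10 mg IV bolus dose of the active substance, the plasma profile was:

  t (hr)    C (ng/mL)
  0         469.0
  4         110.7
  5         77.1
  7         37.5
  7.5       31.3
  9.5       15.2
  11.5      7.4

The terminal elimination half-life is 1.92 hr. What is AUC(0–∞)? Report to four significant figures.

Trapezoidal AUC_0→11.5:
  [0→4]: (469.0+110.7)/2 × 4 = 1159.4
  [4→5]: (110.7+77.1)/2 × 1 = 93.9
  [5→7]: (77.1+37.5)/2 × 2 = 114.6
  [7→7.5]: (37.5+31.3)/2 × 0.5 = 17.2
  [7.5→9.5]: (31.3+15.2)/2 × 2 = 46.5
  [9.5→11.5]: (15.2+7.4)/2 × 2 = 22.6
  Sum = 1454.2 ng/mL·hr
k_e = ln2 / t½ = 0.693147 / 1.92 = 0.3610 hr^-1
Extrapolated tail: C_last / k_e = 7.4 / 0.361 = 20.499
AUC_0→∞ = 1454.2 + 20.499 = 1474.699 ng/mL·hr

AUC = 1475 ng/mL·hr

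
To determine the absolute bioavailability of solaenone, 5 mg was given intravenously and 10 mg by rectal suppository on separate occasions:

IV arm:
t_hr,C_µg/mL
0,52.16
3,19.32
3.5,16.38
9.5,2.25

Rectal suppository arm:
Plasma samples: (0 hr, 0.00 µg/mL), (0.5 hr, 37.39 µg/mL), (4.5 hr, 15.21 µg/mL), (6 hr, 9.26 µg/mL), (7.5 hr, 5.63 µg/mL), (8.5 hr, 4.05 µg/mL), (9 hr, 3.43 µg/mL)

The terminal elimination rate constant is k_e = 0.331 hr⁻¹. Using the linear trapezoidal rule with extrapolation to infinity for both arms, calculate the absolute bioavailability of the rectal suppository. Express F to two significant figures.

Trapezoidal AUC_0→9.5 (IV):
  [0→3]: (52.16+19.32)/2 × 3 = 107.22
  [3→3.5]: (19.32+16.38)/2 × 0.5 = 8.925
  [3.5→9.5]: (16.38+2.25)/2 × 6 = 55.89
  Sum = 172.035 µg/mL·hr
IV tail: 2.25/0.331 = 6.798; AUC_iv,0→∞ = 172.035 + 6.798 = 178.833 µg/mL·hr
Trapezoidal AUC_0→9 (rectal suppository):
  [0→0.5]: (0.00+37.39)/2 × 0.5 = 9.3475
  [0.5→4.5]: (37.39+15.21)/2 × 4 = 105.2
  [4.5→6]: (15.21+9.26)/2 × 1.5 = 18.3525
  [6→7.5]: (9.26+5.63)/2 × 1.5 = 11.1675
  [7.5→8.5]: (5.63+4.05)/2 × 1 = 4.84
  [8.5→9]: (4.05+3.43)/2 × 0.5 = 1.87
  Sum = 150.7775 µg/mL·hr
rectal suppository tail: 3.43/0.331 = 10.363; AUC_ev,0→∞ = 150.7775 + 10.363 = 161.1405 µg/mL·hr
F = (AUC_ev/D_ev)/(AUC_iv/D_iv) = (161.1405/10)/(178.833/5) = 16.11405/35.7666 = 0.4505

F = 0.45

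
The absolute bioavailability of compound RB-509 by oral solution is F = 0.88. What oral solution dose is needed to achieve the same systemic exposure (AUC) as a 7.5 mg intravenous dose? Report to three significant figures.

D_oral = 8.52 mg

For equal systemic exposure: F × D_ev = D_iv
D_ev = D_iv / F = 7.5 / 0.88 = 8.52273 mg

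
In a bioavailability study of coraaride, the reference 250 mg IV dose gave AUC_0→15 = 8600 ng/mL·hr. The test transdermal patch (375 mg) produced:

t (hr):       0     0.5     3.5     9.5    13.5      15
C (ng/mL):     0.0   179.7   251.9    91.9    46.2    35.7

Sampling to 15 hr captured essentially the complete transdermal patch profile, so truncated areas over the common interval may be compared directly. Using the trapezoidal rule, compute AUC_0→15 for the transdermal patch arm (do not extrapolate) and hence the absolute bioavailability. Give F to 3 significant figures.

F = 0.160

Trapezoidal AUC_0→15 (transdermal patch):
  [0→0.5]: (0.0+179.7)/2 × 0.5 = 44.925
  [0.5→3.5]: (179.7+251.9)/2 × 3 = 647.4
  [3.5→9.5]: (251.9+91.9)/2 × 6 = 1031.4
  [9.5→13.5]: (91.9+46.2)/2 × 4 = 276.2
  [13.5→15]: (46.2+35.7)/2 × 1.5 = 61.425
  Sum = 2061.35 ng/mL·hr
F = (AUC_ev/D_ev)/(AUC_iv/D_iv) = (2061.35/375)/(8600/250) = 5.49693/34.4 = 0.1598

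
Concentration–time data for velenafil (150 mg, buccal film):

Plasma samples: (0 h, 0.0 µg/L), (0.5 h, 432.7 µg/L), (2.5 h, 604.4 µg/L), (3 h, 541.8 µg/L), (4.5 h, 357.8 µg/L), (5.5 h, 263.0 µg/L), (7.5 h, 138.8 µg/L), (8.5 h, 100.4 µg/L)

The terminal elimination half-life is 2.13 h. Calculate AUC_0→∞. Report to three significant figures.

AUC = 3250 µg/L·h

Trapezoidal AUC_0→8.5:
  [0→0.5]: (0.0+432.7)/2 × 0.5 = 108.175
  [0.5→2.5]: (432.7+604.4)/2 × 2 = 1037.1
  [2.5→3]: (604.4+541.8)/2 × 0.5 = 286.55
  [3→4.5]: (541.8+357.8)/2 × 1.5 = 674.7
  [4.5→5.5]: (357.8+263.0)/2 × 1 = 310.4
  [5.5→7.5]: (263.0+138.8)/2 × 2 = 401.8
  [7.5→8.5]: (138.8+100.4)/2 × 1 = 119.6
  Sum = 2938.325 µg/L·h
k_e = ln2 / t½ = 0.693147 / 2.13 = 0.3254 h^-1
Extrapolated tail: C_last / k_e = 100.4 / 0.3254 = 308.543
AUC_0→∞ = 2938.325 + 308.543 = 3246.868 µg/L·h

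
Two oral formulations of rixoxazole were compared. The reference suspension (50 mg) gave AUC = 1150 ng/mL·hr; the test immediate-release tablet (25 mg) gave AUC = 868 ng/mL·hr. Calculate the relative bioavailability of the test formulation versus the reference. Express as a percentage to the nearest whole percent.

F_rel = 151%

F_rel = (AUC_test/D_test) / (AUC_ref/D_ref)
      = (868/25) / (1150/50)
      = 34.72 / 23 = 1.5096 = 150.96%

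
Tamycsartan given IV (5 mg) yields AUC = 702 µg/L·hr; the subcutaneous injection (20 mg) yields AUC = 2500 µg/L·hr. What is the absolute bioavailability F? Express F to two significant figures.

F = 0.89

F = (AUC_ev / D_ev) / (AUC_iv / D_iv)
  = (2500/20) / (702/5)
  = 125 / 140.4 = 0.8903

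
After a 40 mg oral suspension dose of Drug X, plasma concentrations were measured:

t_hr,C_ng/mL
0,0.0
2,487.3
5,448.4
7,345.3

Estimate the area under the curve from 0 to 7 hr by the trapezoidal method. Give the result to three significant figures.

Trapezoidal AUC_0→7:
  [0→2]: (0.0+487.3)/2 × 2 = 487.3
  [2→5]: (487.3+448.4)/2 × 3 = 1403.55
  [5→7]: (448.4+345.3)/2 × 2 = 793.7
  Sum = 2684.55 ng/mL·hr

AUC = 2680 ng/mL·hr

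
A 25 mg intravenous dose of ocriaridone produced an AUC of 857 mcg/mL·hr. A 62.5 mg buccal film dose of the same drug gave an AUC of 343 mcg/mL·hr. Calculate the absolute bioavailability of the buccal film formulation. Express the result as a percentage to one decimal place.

F = (AUC_ev / D_ev) / (AUC_iv / D_iv)
  = (343/62.5) / (857/25)
  = 5.488 / 34.28 = 0.1601
  = 16.01%

F = 16.0%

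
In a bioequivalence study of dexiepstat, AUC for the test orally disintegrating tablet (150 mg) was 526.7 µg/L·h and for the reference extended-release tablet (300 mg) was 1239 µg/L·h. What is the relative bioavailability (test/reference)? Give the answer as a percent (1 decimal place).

F_rel = 85.0%

F_rel = (AUC_test/D_test) / (AUC_ref/D_ref)
      = (526.7/150) / (1239/300)
      = 3.51133 / 4.13 = 0.8502 = 85.02%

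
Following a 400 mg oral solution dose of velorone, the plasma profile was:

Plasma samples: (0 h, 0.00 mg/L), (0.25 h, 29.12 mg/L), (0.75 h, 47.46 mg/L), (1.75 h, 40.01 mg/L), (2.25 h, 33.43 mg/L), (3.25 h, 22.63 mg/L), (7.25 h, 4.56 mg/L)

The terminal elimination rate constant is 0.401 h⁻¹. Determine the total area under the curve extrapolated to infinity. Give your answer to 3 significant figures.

AUC = 179 mg/L·h

Trapezoidal AUC_0→7.25:
  [0→0.25]: (0.00+29.12)/2 × 0.25 = 3.64
  [0.25→0.75]: (29.12+47.46)/2 × 0.5 = 19.145
  [0.75→1.75]: (47.46+40.01)/2 × 1 = 43.735
  [1.75→2.25]: (40.01+33.43)/2 × 0.5 = 18.36
  [2.25→3.25]: (33.43+22.63)/2 × 1 = 28.03
  [3.25→7.25]: (22.63+4.56)/2 × 4 = 54.38
  Sum = 167.29 mg/L·h
Extrapolated tail: C_last / k_e = 4.56 / 0.401 = 11.372
AUC_0→∞ = 167.29 + 11.372 = 178.662 mg/L·h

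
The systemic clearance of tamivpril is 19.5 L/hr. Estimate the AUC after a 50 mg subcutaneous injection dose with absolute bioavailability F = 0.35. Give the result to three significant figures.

AUC_0→∞ = F × Dose / CL
        = 0.35 × 50 / 19.5 = 0.897436 mg/L·hr

AUC = 0.897 mg/L·hr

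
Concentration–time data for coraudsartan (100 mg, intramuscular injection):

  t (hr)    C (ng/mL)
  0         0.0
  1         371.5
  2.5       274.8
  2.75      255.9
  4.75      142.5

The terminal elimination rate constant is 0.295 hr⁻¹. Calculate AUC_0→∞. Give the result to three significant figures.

Trapezoidal AUC_0→4.75:
  [0→1]: (0.0+371.5)/2 × 1 = 185.75
  [1→2.5]: (371.5+274.8)/2 × 1.5 = 484.725
  [2.5→2.75]: (274.8+255.9)/2 × 0.25 = 66.3375
  [2.75→4.75]: (255.9+142.5)/2 × 2 = 398.4
  Sum = 1135.2125 ng/mL·hr
Extrapolated tail: C_last / k_e = 142.5 / 0.295 = 483.051
AUC_0→∞ = 1135.2125 + 483.051 = 1618.2635 ng/mL·hr

AUC = 1620 ng/mL·hr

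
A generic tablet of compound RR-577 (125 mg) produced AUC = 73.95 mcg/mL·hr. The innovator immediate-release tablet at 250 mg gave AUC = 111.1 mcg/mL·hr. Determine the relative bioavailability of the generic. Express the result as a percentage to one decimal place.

F_rel = (AUC_test/D_test) / (AUC_ref/D_ref)
      = (73.95/125) / (111.1/250)
      = 0.5916 / 0.4444 = 1.3312 = 133.12%

F_rel = 133.1%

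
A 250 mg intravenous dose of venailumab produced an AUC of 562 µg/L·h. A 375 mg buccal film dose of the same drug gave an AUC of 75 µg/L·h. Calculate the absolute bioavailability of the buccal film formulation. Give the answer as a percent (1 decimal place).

F = 8.9%

F = (AUC_ev / D_ev) / (AUC_iv / D_iv)
  = (75/375) / (562/250)
  = 0.2 / 2.248 = 0.0890
  = 8.90%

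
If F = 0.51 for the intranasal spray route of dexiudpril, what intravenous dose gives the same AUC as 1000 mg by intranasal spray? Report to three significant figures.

Systemic exposure from an extravascular dose = F × D_ev, so the equivalent IV dose is F × D_ev.
D_iv = F × D_ev = 0.51 × 1000 = 510 mg

D_iv = 510 mg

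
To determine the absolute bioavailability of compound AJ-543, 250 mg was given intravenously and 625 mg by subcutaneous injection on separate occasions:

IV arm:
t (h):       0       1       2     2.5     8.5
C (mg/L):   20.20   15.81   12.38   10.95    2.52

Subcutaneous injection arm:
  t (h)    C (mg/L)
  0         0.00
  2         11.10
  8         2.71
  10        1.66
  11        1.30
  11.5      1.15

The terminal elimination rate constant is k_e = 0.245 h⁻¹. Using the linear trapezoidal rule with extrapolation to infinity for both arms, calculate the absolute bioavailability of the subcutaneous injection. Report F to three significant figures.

Trapezoidal AUC_0→8.5 (IV):
  [0→1]: (20.20+15.81)/2 × 1 = 18.005
  [1→2]: (15.81+12.38)/2 × 1 = 14.095
  [2→2.5]: (12.38+10.95)/2 × 0.5 = 5.8325
  [2.5→8.5]: (10.95+2.52)/2 × 6 = 40.41
  Sum = 78.3425 mg/L·h
IV tail: 2.52/0.245 = 10.286; AUC_iv,0→∞ = 78.3425 + 10.286 = 88.6285 mg/L·h
Trapezoidal AUC_0→11.5 (subcutaneous injection):
  [0→2]: (0.00+11.10)/2 × 2 = 11.1
  [2→8]: (11.10+2.71)/2 × 6 = 41.43
  [8→10]: (2.71+1.66)/2 × 2 = 4.37
  [10→11]: (1.66+1.30)/2 × 1 = 1.48
  [11→11.5]: (1.30+1.15)/2 × 0.5 = 0.6125
  Sum = 58.9925 mg/L·h
subcutaneous injection tail: 1.15/0.245 = 4.694; AUC_ev,0→∞ = 58.9925 + 4.694 = 63.6865 mg/L·h
F = (AUC_ev/D_ev)/(AUC_iv/D_iv) = (63.6865/625)/(88.6285/250) = 0.1018984/0.354514 = 0.2874

F = 0.287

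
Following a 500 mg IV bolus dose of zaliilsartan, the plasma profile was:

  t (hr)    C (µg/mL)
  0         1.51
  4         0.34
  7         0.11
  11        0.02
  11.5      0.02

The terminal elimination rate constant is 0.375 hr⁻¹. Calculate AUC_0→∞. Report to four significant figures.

AUC = 4.698 µg/mL·hr

Trapezoidal AUC_0→11.5:
  [0→4]: (1.51+0.34)/2 × 4 = 3.7
  [4→7]: (0.34+0.11)/2 × 3 = 0.675
  [7→11]: (0.11+0.02)/2 × 4 = 0.26
  [11→11.5]: (0.02+0.02)/2 × 0.5 = 0.01
  Sum = 4.645 µg/mL·hr
Extrapolated tail: C_last / k_e = 0.02 / 0.375 = 0.053
AUC_0→∞ = 4.645 + 0.053 = 4.698 µg/mL·hr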